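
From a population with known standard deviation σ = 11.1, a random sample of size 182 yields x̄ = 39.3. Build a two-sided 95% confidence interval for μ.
(37.69, 40.91)

z-interval (σ known):
z* = 1.960 for 95% confidence

Margin of error = z* · σ/√n = 1.960 · 11.1/√182 = 1.61

CI: (39.3 - 1.61, 39.3 + 1.61) = (37.69, 40.91)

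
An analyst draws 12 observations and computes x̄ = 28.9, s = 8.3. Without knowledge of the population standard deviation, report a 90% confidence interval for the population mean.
(24.60, 33.20)

t-interval (σ unknown):
df = n - 1 = 11
t* = 1.796 for 90% confidence

Margin of error = t* · s/√n = 1.796 · 8.3/√12 = 4.30

CI: (24.60, 33.20)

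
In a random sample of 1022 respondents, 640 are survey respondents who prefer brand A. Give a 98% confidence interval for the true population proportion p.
(0.591, 0.661)

Proportion CI:
p̂ = 640/1022 = 0.62622
SE = √(p̂(1-p̂)/n) = √(0.62622 · 0.37378 / 1022) = 0.01513

z* = 2.326
Margin = z* · SE = 2.326 · 0.01513 = 0.0352

CI: 0.62622 ± 0.0352 = (0.591, 0.661)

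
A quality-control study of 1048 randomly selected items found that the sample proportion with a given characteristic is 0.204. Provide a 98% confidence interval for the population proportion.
(0.175, 0.233)

Proportion CI:
SE = √(p̂(1-p̂)/n) = √(0.204 · 0.796 / 1048) = 0.01245

z* = 2.326
Margin = z* · SE = 2.326 · 0.01245 = 0.0290

CI: 0.204 ± 0.0290 = (0.175, 0.233)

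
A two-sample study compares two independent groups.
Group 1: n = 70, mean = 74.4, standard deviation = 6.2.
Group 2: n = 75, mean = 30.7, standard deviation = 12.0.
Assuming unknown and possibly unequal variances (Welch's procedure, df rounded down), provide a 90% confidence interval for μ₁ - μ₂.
(41.09, 46.31)

Difference: x̄₁ - x̄₂ = 43.70
SE = √(s₁²/n₁ + s₂²/n₂) = √(6.2²/70 + 12.0²/75) = 1.5714
df = 112.51 → 112 (Welch–Satterthwaite, rounded down)
t* = 1.659

CI: 43.70 ± 1.659 · 1.5714 = 43.70 ± 2.61 = (41.09, 46.31)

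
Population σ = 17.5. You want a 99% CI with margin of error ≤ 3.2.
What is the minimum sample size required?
n ≥ 199

For margin E ≤ 3.2:
n ≥ (z* · σ / E)²
n ≥ (2.576 · 17.5 / 3.2)²
n ≥ 198.46

Minimum n = 199 (rounding up)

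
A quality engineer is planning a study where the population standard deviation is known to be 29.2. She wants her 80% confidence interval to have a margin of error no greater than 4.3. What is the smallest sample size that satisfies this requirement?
n ≥ 76

For margin E ≤ 4.3:
n ≥ (z* · σ / E)²
n ≥ (1.282 · 29.2 / 4.3)²
n ≥ 75.79

Minimum n = 76 (rounding up)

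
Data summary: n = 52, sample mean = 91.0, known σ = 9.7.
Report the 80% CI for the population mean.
(89.28, 92.72)

z-interval (σ known):
z* = 1.282 for 80% confidence

Margin of error = z* · σ/√n = 1.282 · 9.7/√52 = 1.72

CI: (91.0 - 1.72, 91.0 + 1.72) = (89.28, 92.72)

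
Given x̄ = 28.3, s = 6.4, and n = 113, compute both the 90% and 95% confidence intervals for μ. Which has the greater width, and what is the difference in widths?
95% CI is wider by 0.39

df = 112
90% CI: t* = 1.659, (27.30, 29.30), width = 2 · t* · s/√n = 2.00
95% CI: t* = 1.981, (27.11, 29.49), width = 2 · t* · s/√n = 2.39

The 95% CI is wider by 2.39 - 2.00 = 0.39.
Higher confidence requires a wider interval.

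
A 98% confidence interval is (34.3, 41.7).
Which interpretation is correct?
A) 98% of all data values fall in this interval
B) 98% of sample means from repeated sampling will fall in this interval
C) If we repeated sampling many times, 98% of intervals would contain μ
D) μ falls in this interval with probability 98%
C

A) Wrong — a CI is about the parameter μ, not individual data values.
B) Wrong — coverage applies to intervals containing μ, not to future x̄ values.
C) Correct — this is the frequentist long-run coverage interpretation.
D) Wrong — μ is fixed; the randomness lives in the interval, not in μ.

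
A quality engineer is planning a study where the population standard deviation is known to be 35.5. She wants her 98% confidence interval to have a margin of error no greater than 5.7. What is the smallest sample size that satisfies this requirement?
n ≥ 210

For margin E ≤ 5.7:
n ≥ (z* · σ / E)²
n ≥ (2.326 · 35.5 / 5.7)²
n ≥ 209.86

Minimum n = 210 (rounding up)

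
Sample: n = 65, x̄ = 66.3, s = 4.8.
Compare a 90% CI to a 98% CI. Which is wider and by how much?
98% CI is wider by 0.85

df = 64
90% CI: t* = 1.669, (65.31, 67.29), width = 2 · t* · s/√n = 1.99
98% CI: t* = 2.386, (64.88, 67.72), width = 2 · t* · s/√n = 2.84

The 98% CI is wider by 2.84 - 1.99 = 0.85.
Higher confidence requires a wider interval.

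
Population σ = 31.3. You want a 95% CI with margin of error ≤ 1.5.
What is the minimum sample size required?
n ≥ 1673

For margin E ≤ 1.5:
n ≥ (z* · σ / E)²
n ≥ (1.960 · 31.3 / 1.5)²
n ≥ 1672.70

Minimum n = 1673 (rounding up)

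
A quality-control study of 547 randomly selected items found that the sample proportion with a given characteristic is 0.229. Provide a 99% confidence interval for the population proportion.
(0.183, 0.275)

Proportion CI:
SE = √(p̂(1-p̂)/n) = √(0.229 · 0.771 / 547) = 0.01797

z* = 2.576
Margin = z* · SE = 2.576 · 0.01797 = 0.0463

CI: 0.229 ± 0.0463 = (0.183, 0.275)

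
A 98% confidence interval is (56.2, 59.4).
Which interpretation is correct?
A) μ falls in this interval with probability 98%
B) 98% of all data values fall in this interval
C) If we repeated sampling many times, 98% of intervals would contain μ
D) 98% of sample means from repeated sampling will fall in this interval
C

A) Wrong — μ is fixed; the randomness lives in the interval, not in μ.
B) Wrong — a CI is about the parameter μ, not individual data values.
C) Correct — this is the frequentist long-run coverage interpretation.
D) Wrong — coverage applies to intervals containing μ, not to future x̄ values.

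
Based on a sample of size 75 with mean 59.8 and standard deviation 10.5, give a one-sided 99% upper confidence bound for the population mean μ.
μ ≤ 62.68

Upper bound (one-sided):
t* = 2.378 (one-sided for 99%)
Upper bound = x̄ + t* · s/√n = 59.8 + 2.378 · 10.5/√75 = 62.68

We are 99% confident that μ ≤ 62.68.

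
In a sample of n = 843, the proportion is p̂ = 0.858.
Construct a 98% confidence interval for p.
(0.830, 0.886)

Proportion CI:
SE = √(p̂(1-p̂)/n) = √(0.858 · 0.142 / 843) = 0.01202

z* = 2.326
Margin = z* · SE = 2.326 · 0.01202 = 0.0280

CI: 0.858 ± 0.0280 = (0.830, 0.886)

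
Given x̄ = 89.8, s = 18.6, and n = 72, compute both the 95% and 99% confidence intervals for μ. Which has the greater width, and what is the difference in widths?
99% CI is wider by 2.86

df = 71
95% CI: t* = 1.994, (85.43, 94.17), width = 2 · t* · s/√n = 8.74
99% CI: t* = 2.647, (84.00, 95.60), width = 2 · t* · s/√n = 11.60

The 99% CI is wider by 11.60 - 8.74 = 2.86.
Higher confidence requires a wider interval.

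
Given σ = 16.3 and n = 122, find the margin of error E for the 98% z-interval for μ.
Margin of error = 3.43

Margin of error = z* · σ/√n
= 2.326 · 16.3/√122
= 2.326 · 16.3/11.0454
= 3.43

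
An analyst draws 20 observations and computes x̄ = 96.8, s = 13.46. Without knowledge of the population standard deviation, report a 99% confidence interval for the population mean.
(88.19, 105.41)

t-interval (σ unknown):
df = n - 1 = 19
t* = 2.861 for 99% confidence

Margin of error = t* · s/√n = 2.861 · 13.46/√20 = 8.61

CI: (88.19, 105.41)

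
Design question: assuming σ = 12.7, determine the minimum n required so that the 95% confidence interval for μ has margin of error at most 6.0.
n ≥ 18

For margin E ≤ 6.0:
n ≥ (z* · σ / E)²
n ≥ (1.960 · 12.7 / 6.0)²
n ≥ 17.21

Minimum n = 18 (rounding up)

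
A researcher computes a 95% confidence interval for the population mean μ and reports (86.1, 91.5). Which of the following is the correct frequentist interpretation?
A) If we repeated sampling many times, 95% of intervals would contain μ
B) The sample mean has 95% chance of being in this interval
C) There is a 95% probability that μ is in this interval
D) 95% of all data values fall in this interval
A

A) Correct — this is the frequentist long-run coverage interpretation.
B) Wrong — x̄ is observed and sits in the interval by construction.
C) Wrong — μ is fixed; the randomness lives in the interval, not in μ.
D) Wrong — a CI is about the parameter μ, not individual data values.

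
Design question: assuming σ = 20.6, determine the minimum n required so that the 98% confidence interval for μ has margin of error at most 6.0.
n ≥ 64

For margin E ≤ 6.0:
n ≥ (z* · σ / E)²
n ≥ (2.326 · 20.6 / 6.0)²
n ≥ 63.78

Minimum n = 64 (rounding up)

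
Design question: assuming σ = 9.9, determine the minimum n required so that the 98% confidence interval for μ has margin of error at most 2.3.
n ≥ 101

For margin E ≤ 2.3:
n ≥ (z* · σ / E)²
n ≥ (2.326 · 9.9 / 2.3)²
n ≥ 100.24

Minimum n = 101 (rounding up)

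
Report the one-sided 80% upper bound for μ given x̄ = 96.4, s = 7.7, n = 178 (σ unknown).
μ ≤ 96.89

Upper bound (one-sided):
t* = 0.844 (one-sided for 80%)
Upper bound = x̄ + t* · s/√n = 96.4 + 0.844 · 7.7/√178 = 96.89

We are 80% confident that μ ≤ 96.89.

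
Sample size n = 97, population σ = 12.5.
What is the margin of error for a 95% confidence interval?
Margin of error = 2.49

Margin of error = z* · σ/√n
= 1.960 · 12.5/√97
= 1.960 · 12.5/9.8489
= 2.49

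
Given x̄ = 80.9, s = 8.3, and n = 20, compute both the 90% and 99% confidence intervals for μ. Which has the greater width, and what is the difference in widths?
99% CI is wider by 4.20

df = 19
90% CI: t* = 1.729, (77.69, 84.11), width = 2 · t* · s/√n = 6.42
99% CI: t* = 2.861, (75.59, 86.21), width = 2 · t* · s/√n = 10.62

The 99% CI is wider by 10.62 - 6.42 = 4.20.
Higher confidence requires a wider interval.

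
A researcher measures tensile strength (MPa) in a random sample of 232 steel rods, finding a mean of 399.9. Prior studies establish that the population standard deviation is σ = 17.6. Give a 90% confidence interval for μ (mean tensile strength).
(398.00, 401.80)

z-interval (σ known):
z* = 1.645 for 90% confidence

Margin of error = z* · σ/√n = 1.645 · 17.6/√232 = 1.90

CI: (399.9 - 1.90, 399.9 + 1.90) = (398.00, 401.80)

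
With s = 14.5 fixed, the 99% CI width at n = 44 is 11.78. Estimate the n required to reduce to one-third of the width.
n ≈ 396

CI width ∝ 1/√n
To reduce width by factor 3, need √n to grow by 3 → need 3² = 9 times as many samples.

Current: n = 44, width = 11.78
New: n = 396, width ≈ 3.77

Width reduced by factor of 11.78/3.77 = 3.12.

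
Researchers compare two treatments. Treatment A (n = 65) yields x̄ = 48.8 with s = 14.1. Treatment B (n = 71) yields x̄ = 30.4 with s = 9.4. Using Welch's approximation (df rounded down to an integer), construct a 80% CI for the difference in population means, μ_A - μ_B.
(15.73, 21.07)

Difference: x̄₁ - x̄₂ = 18.40
SE = √(s₁²/n₁ + s₂²/n₂) = √(14.1²/65 + 9.4²/71) = 2.0744
df = 110.02 → 110 (Welch–Satterthwaite, rounded down)
t* = 1.289

CI: 18.40 ± 1.289 · 2.0744 = 18.40 ± 2.67 = (15.73, 21.07)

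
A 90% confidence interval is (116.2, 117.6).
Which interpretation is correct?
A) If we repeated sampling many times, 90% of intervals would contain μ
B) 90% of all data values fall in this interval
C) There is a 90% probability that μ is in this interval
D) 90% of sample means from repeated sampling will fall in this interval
A

A) Correct — this is the frequentist long-run coverage interpretation.
B) Wrong — a CI is about the parameter μ, not individual data values.
C) Wrong — μ is fixed; the randomness lives in the interval, not in μ.
D) Wrong — coverage applies to intervals containing μ, not to future x̄ values.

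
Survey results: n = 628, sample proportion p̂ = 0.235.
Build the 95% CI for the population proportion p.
(0.202, 0.268)

Proportion CI:
SE = √(p̂(1-p̂)/n) = √(0.235 · 0.765 / 628) = 0.01692

z* = 1.960
Margin = z* · SE = 1.960 · 0.01692 = 0.0332

CI: 0.235 ± 0.0332 = (0.202, 0.268)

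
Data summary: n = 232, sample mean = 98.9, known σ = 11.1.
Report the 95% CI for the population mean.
(97.47, 100.33)

z-interval (σ known):
z* = 1.960 for 95% confidence

Margin of error = z* · σ/√n = 1.960 · 11.1/√232 = 1.43

CI: (98.9 - 1.43, 98.9 + 1.43) = (97.47, 100.33)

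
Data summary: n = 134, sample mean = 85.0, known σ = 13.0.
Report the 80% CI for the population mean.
(83.56, 86.44)

z-interval (σ known):
z* = 1.282 for 80% confidence

Margin of error = z* · σ/√n = 1.282 · 13.0/√134 = 1.44

CI: (85.0 - 1.44, 85.0 + 1.44) = (83.56, 86.44)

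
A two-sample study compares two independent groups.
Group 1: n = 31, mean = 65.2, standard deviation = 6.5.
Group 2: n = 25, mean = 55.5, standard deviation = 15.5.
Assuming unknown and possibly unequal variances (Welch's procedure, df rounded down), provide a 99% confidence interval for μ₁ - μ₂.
(0.59, 18.81)

Difference: x̄₁ - x̄₂ = 9.70
SE = √(s₁²/n₁ + s₂²/n₂) = √(6.5²/31 + 15.5²/25) = 3.3125
df = 30.79 → 30 (Welch–Satterthwaite, rounded down)
t* = 2.750

CI: 9.70 ± 2.750 · 3.3125 = 9.70 ± 9.11 = (0.59, 18.81)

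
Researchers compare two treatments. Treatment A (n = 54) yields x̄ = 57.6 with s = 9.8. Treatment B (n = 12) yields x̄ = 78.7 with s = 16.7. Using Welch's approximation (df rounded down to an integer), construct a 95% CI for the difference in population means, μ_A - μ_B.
(-32.00, -10.20)

Difference: x̄₁ - x̄₂ = -21.10
SE = √(s₁²/n₁ + s₂²/n₂) = √(9.8²/54 + 16.7²/12) = 5.0019
df = 12.73 → 12 (Welch–Satterthwaite, rounded down)
t* = 2.179

CI: -21.10 ± 2.179 · 5.0019 = -21.10 ± 10.90 = (-32.00, -10.20)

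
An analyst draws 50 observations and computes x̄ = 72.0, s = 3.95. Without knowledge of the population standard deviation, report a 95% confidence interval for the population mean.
(70.88, 73.12)

t-interval (σ unknown):
df = n - 1 = 49
t* = 2.010 for 95% confidence

Margin of error = t* · s/√n = 2.010 · 3.95/√50 = 1.12

CI: (70.88, 73.12)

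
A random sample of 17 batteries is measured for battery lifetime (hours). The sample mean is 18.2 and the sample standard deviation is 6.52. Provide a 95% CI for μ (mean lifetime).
(14.85, 21.55)

t-interval (σ unknown):
df = n - 1 = 16
t* = 2.120 for 95% confidence

Margin of error = t* · s/√n = 2.120 · 6.52/√17 = 3.35

CI: (14.85, 21.55)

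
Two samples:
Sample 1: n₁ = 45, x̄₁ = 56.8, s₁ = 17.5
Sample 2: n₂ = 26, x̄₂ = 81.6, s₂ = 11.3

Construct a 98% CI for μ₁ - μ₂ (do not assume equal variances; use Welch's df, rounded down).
(-32.95, -16.65)

Difference: x̄₁ - x̄₂ = -24.80
SE = √(s₁²/n₁ + s₂²/n₂) = √(17.5²/45 + 11.3²/26) = 3.4230
df = 68.05 → 68 (Welch–Satterthwaite, rounded down)
t* = 2.382

CI: -24.80 ± 2.382 · 3.4230 = -24.80 ± 8.15 = (-32.95, -16.65)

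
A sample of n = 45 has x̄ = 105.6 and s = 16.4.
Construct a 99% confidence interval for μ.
(99.02, 112.18)

t-interval (σ unknown):
df = n - 1 = 44
t* = 2.692 for 99% confidence

Margin of error = t* · s/√n = 2.692 · 16.4/√45 = 6.58

CI: (99.02, 112.18)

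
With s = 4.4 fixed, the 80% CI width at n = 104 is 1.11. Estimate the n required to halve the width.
n ≈ 416

CI width ∝ 1/√n
To reduce width by factor 2, need √n to grow by 2 → need 2² = 4 times as many samples.

Current: n = 104, width = 1.11
New: n = 416, width ≈ 0.55

Width reduced by factor of 1.11/0.55 = 2.02.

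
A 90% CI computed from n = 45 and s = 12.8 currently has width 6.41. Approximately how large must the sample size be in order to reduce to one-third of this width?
n ≈ 405

CI width ∝ 1/√n
To reduce width by factor 3, need √n to grow by 3 → need 3² = 9 times as many samples.

Current: n = 45, width = 6.41
New: n = 405, width ≈ 2.10

Width reduced by factor of 6.41/2.10 = 3.05.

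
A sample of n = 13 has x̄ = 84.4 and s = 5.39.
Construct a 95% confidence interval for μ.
(81.14, 87.66)

t-interval (σ unknown):
df = n - 1 = 12
t* = 2.179 for 95% confidence

Margin of error = t* · s/√n = 2.179 · 5.39/√13 = 3.26

CI: (81.14, 87.66)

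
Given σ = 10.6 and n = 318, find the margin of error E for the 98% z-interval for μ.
Margin of error = 1.38

Margin of error = z* · σ/√n
= 2.326 · 10.6/√318
= 2.326 · 10.6/17.8326
= 1.38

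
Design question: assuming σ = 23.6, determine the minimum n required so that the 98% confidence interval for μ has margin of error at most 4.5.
n ≥ 149

For margin E ≤ 4.5:
n ≥ (z* · σ / E)²
n ≥ (2.326 · 23.6 / 4.5)²
n ≥ 148.81

Minimum n = 149 (rounding up)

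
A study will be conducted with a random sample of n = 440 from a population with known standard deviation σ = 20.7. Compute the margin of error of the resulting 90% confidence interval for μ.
Margin of error = 1.62

Margin of error = z* · σ/√n
= 1.645 · 20.7/√440
= 1.645 · 20.7/20.9762
= 1.62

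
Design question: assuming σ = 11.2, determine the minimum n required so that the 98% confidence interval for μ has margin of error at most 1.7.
n ≥ 235

For margin E ≤ 1.7:
n ≥ (z* · σ / E)²
n ≥ (2.326 · 11.2 / 1.7)²
n ≥ 234.83

Minimum n = 235 (rounding up)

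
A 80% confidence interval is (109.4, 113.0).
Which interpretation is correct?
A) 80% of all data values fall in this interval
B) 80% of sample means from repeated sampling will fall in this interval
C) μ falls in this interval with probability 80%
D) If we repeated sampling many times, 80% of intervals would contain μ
D

A) Wrong — a CI is about the parameter μ, not individual data values.
B) Wrong — coverage applies to intervals containing μ, not to future x̄ values.
C) Wrong — μ is fixed; the randomness lives in the interval, not in μ.
D) Correct — this is the frequentist long-run coverage interpretation.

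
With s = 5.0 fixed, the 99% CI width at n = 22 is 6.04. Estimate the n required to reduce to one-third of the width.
n ≈ 198

CI width ∝ 1/√n
To reduce width by factor 3, need √n to grow by 3 → need 3² = 9 times as many samples.

Current: n = 22, width = 6.04
New: n = 198, width ≈ 1.85

Width reduced by factor of 6.04/1.85 = 3.26.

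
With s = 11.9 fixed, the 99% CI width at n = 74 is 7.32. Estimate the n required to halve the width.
n ≈ 296

CI width ∝ 1/√n
To reduce width by factor 2, need √n to grow by 2 → need 2² = 4 times as many samples.

Current: n = 74, width = 7.32
New: n = 296, width ≈ 3.59

Width reduced by factor of 7.32/3.59 = 2.04.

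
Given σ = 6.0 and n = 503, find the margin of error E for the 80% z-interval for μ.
Margin of error = 0.34

Margin of error = z* · σ/√n
= 1.282 · 6.0/√503
= 1.282 · 6.0/22.4277
= 0.34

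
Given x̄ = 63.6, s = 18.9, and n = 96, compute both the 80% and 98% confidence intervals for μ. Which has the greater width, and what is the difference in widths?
98% CI is wider by 4.15

df = 95
80% CI: t* = 1.291, (61.11, 66.09), width = 2 · t* · s/√n = 4.98
98% CI: t* = 2.366, (59.04, 68.16), width = 2 · t* · s/√n = 9.13

The 98% CI is wider by 9.13 - 4.98 = 4.15.
Higher confidence requires a wider interval.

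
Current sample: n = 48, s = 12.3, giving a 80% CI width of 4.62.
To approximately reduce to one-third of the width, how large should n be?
n ≈ 432

CI width ∝ 1/√n
To reduce width by factor 3, need √n to grow by 3 → need 3² = 9 times as many samples.

Current: n = 48, width = 4.62
New: n = 432, width ≈ 1.52

Width reduced by factor of 4.62/1.52 = 3.04.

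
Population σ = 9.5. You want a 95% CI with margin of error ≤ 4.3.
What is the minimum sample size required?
n ≥ 19

For margin E ≤ 4.3:
n ≥ (z* · σ / E)²
n ≥ (1.960 · 9.5 / 4.3)²
n ≥ 18.75

Minimum n = 19 (rounding up)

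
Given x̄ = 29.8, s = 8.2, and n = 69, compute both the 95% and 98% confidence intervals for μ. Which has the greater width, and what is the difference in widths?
98% CI is wider by 0.76

df = 68
95% CI: t* = 1.995, (27.83, 31.77), width = 2 · t* · s/√n = 3.94
98% CI: t* = 2.382, (27.45, 32.15), width = 2 · t* · s/√n = 4.70

The 98% CI is wider by 4.70 - 3.94 = 0.76.
Higher confidence requires a wider interval.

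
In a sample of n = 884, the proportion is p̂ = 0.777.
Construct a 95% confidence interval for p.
(0.750, 0.804)

Proportion CI:
SE = √(p̂(1-p̂)/n) = √(0.777 · 0.223 / 884) = 0.01400

z* = 1.960
Margin = z* · SE = 1.960 · 0.01400 = 0.0274

CI: 0.777 ± 0.0274 = (0.750, 0.804)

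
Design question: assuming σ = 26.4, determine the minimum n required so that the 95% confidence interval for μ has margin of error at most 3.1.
n ≥ 279

For margin E ≤ 3.1:
n ≥ (z* · σ / E)²
n ≥ (1.960 · 26.4 / 3.1)²
n ≥ 278.61

Minimum n = 279 (rounding up)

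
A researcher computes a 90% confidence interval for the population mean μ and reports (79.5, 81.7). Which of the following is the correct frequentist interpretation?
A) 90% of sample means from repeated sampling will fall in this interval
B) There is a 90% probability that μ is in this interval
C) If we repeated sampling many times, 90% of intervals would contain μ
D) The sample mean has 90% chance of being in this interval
C

A) Wrong — coverage applies to intervals containing μ, not to future x̄ values.
B) Wrong — μ is fixed; the randomness lives in the interval, not in μ.
C) Correct — this is the frequentist long-run coverage interpretation.
D) Wrong — x̄ is observed and sits in the interval by construction.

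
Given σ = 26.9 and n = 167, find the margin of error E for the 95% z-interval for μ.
Margin of error = 4.08

Margin of error = z* · σ/√n
= 1.960 · 26.9/√167
= 1.960 · 26.9/12.9228
= 4.08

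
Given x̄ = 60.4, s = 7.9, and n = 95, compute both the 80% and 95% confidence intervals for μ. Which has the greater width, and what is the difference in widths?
95% CI is wider by 1.13

df = 94
80% CI: t* = 1.291, (59.35, 61.45), width = 2 · t* · s/√n = 2.09
95% CI: t* = 1.986, (58.79, 62.01), width = 2 · t* · s/√n = 3.22

The 95% CI is wider by 3.22 - 2.09 = 1.13.
Higher confidence requires a wider interval.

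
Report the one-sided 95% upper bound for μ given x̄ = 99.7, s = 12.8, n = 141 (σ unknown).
μ ≤ 101.49

Upper bound (one-sided):
t* = 1.656 (one-sided for 95%)
Upper bound = x̄ + t* · s/√n = 99.7 + 1.656 · 12.8/√141 = 101.49

We are 95% confident that μ ≤ 101.49.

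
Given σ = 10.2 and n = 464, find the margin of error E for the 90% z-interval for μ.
Margin of error = 0.78

Margin of error = z* · σ/√n
= 1.645 · 10.2/√464
= 1.645 · 10.2/21.5407
= 0.78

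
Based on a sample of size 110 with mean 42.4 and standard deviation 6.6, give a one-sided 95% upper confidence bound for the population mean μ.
μ ≤ 43.44

Upper bound (one-sided):
t* = 1.659 (one-sided for 95%)
Upper bound = x̄ + t* · s/√n = 42.4 + 1.659 · 6.6/√110 = 43.44

We are 95% confident that μ ≤ 43.44.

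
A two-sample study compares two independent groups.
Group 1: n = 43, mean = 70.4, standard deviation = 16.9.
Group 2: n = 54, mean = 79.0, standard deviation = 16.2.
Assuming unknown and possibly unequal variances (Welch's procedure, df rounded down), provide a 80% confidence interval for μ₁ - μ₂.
(-12.98, -4.22)

Difference: x̄₁ - x̄₂ = -8.60
SE = √(s₁²/n₁ + s₂²/n₂) = √(16.9²/43 + 16.2²/54) = 3.3915
df = 88.43 → 88 (Welch–Satterthwaite, rounded down)
t* = 1.291

CI: -8.60 ± 1.291 · 3.3915 = -8.60 ± 4.38 = (-12.98, -4.22)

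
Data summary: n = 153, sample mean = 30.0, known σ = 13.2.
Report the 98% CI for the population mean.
(27.52, 32.48)

z-interval (σ known):
z* = 2.326 for 98% confidence

Margin of error = z* · σ/√n = 2.326 · 13.2/√153 = 2.48

CI: (30.0 - 2.48, 30.0 + 2.48) = (27.52, 32.48)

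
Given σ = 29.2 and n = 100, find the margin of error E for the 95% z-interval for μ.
Margin of error = 5.72

Margin of error = z* · σ/√n
= 1.960 · 29.2/√100
= 1.960 · 29.2/10.0000
= 5.72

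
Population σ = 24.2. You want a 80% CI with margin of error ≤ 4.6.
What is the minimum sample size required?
n ≥ 46

For margin E ≤ 4.6:
n ≥ (z* · σ / E)²
n ≥ (1.282 · 24.2 / 4.6)²
n ≥ 45.49

Minimum n = 46 (rounding up)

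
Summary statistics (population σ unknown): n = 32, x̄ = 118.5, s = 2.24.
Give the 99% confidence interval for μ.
(117.41, 119.59)

t-interval (σ unknown):
df = n - 1 = 31
t* = 2.744 for 99% confidence

Margin of error = t* · s/√n = 2.744 · 2.24/√32 = 1.09

CI: (117.41, 119.59)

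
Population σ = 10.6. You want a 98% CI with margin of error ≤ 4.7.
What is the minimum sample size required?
n ≥ 28

For margin E ≤ 4.7:
n ≥ (z* · σ / E)²
n ≥ (2.326 · 10.6 / 4.7)²
n ≥ 27.52

Minimum n = 28 (rounding up)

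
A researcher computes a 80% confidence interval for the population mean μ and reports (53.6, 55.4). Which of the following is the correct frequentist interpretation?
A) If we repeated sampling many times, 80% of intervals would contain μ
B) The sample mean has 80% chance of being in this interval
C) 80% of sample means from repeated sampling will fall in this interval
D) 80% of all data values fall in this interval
A

A) Correct — this is the frequentist long-run coverage interpretation.
B) Wrong — x̄ is observed and sits in the interval by construction.
C) Wrong — coverage applies to intervals containing μ, not to future x̄ values.
D) Wrong — a CI is about the parameter μ, not individual data values.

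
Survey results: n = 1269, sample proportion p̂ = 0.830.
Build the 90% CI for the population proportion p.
(0.813, 0.847)

Proportion CI:
SE = √(p̂(1-p̂)/n) = √(0.830 · 0.170 / 1269) = 0.01054

z* = 1.645
Margin = z* · SE = 1.645 · 0.01054 = 0.0173

CI: 0.830 ± 0.0173 = (0.813, 0.847)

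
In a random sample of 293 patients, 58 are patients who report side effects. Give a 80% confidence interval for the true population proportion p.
(0.168, 0.228)

Proportion CI:
p̂ = 58/293 = 0.19795
SE = √(p̂(1-p̂)/n) = √(0.19795 · 0.80205 / 293) = 0.02328

z* = 1.282
Margin = z* · SE = 1.282 · 0.02328 = 0.0298

CI: 0.19795 ± 0.0298 = (0.168, 0.228)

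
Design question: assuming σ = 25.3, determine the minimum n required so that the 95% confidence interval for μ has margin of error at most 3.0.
n ≥ 274

For margin E ≤ 3.0:
n ≥ (z* · σ / E)²
n ≥ (1.960 · 25.3 / 3.0)²
n ≥ 273.22

Minimum n = 274 (rounding up)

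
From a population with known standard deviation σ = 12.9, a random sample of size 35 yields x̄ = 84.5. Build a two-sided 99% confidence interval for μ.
(78.88, 90.12)

z-interval (σ known):
z* = 2.576 for 99% confidence

Margin of error = z* · σ/√n = 2.576 · 12.9/√35 = 5.62

CI: (84.5 - 5.62, 84.5 + 5.62) = (78.88, 90.12)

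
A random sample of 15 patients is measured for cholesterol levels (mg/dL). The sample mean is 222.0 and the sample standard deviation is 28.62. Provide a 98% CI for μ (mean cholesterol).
(202.61, 241.39)

t-interval (σ unknown):
df = n - 1 = 14
t* = 2.624 for 98% confidence

Margin of error = t* · s/√n = 2.624 · 28.62/√15 = 19.39

CI: (202.61, 241.39)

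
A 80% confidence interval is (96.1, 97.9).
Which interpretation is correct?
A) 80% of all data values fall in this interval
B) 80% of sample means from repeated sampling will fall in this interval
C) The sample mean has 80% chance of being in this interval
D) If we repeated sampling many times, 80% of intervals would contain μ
D

A) Wrong — a CI is about the parameter μ, not individual data values.
B) Wrong — coverage applies to intervals containing μ, not to future x̄ values.
C) Wrong — x̄ is observed and sits in the interval by construction.
D) Correct — this is the frequentist long-run coverage interpretation.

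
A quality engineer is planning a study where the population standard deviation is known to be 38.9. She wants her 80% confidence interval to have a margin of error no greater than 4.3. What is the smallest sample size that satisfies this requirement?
n ≥ 135

For margin E ≤ 4.3:
n ≥ (z* · σ / E)²
n ≥ (1.282 · 38.9 / 4.3)²
n ≥ 134.50

Minimum n = 135 (rounding up)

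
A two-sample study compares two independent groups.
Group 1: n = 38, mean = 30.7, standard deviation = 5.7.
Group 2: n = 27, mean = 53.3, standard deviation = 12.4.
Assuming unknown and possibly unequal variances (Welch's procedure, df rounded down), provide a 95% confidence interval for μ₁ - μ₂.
(-27.81, -17.39)

Difference: x̄₁ - x̄₂ = -22.60
SE = √(s₁²/n₁ + s₂²/n₂) = √(5.7²/38 + 12.4²/27) = 2.5593
df = 33.86 → 33 (Welch–Satterthwaite, rounded down)
t* = 2.035

CI: -22.60 ± 2.035 · 2.5593 = -22.60 ± 5.21 = (-27.81, -17.39)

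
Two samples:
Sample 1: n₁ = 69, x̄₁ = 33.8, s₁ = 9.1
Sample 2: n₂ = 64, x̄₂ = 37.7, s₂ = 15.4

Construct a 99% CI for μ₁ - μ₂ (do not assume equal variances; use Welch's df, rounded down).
(-9.72, 1.92)

Difference: x̄₁ - x̄₂ = -3.90
SE = √(s₁²/n₁ + s₂²/n₂) = √(9.1²/69 + 15.4²/64) = 2.2149
df = 100.64 → 100 (Welch–Satterthwaite, rounded down)
t* = 2.626

CI: -3.90 ± 2.626 · 2.2149 = -3.90 ± 5.82 = (-9.72, 1.92)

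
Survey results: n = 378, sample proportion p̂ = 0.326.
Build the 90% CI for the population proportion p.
(0.286, 0.366)

Proportion CI:
SE = √(p̂(1-p̂)/n) = √(0.326 · 0.674 / 378) = 0.02411

z* = 1.645
Margin = z* · SE = 1.645 · 0.02411 = 0.0397

CI: 0.326 ± 0.0397 = (0.286, 0.366)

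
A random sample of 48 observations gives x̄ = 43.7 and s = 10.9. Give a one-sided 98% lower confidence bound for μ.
μ ≥ 40.38

Lower bound (one-sided):
t* = 2.112 (one-sided for 98%)
Lower bound = x̄ - t* · s/√n = 43.7 - 2.112 · 10.9/√48 = 40.38

We are 98% confident that μ ≥ 40.38.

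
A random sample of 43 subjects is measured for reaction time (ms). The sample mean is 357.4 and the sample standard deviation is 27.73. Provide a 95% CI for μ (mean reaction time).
(348.87, 365.93)

t-interval (σ unknown):
df = n - 1 = 42
t* = 2.018 for 95% confidence

Margin of error = t* · s/√n = 2.018 · 27.73/√43 = 8.53

CI: (348.87, 365.93)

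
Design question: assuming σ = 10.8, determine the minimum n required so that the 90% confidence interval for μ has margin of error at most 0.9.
n ≥ 390

For margin E ≤ 0.9:
n ≥ (z* · σ / E)²
n ≥ (1.645 · 10.8 / 0.9)²
n ≥ 389.67

Minimum n = 390 (rounding up)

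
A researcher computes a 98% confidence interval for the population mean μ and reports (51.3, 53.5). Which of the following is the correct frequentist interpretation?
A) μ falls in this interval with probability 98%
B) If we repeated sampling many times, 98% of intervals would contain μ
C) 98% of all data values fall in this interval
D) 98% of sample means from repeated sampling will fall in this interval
B

A) Wrong — μ is fixed; the randomness lives in the interval, not in μ.
B) Correct — this is the frequentist long-run coverage interpretation.
C) Wrong — a CI is about the parameter μ, not individual data values.
D) Wrong — coverage applies to intervals containing μ, not to future x̄ values.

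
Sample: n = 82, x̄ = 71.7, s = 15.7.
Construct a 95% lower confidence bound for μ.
μ ≥ 68.81

Lower bound (one-sided):
t* = 1.664 (one-sided for 95%)
Lower bound = x̄ - t* · s/√n = 71.7 - 1.664 · 15.7/√82 = 68.81

We are 95% confident that μ ≥ 68.81.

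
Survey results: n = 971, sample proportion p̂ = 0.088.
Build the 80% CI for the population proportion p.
(0.076, 0.100)

Proportion CI:
SE = √(p̂(1-p̂)/n) = √(0.088 · 0.912 / 971) = 0.00909

z* = 1.282
Margin = z* · SE = 1.282 · 0.00909 = 0.0117

CI: 0.088 ± 0.0117 = (0.076, 0.100)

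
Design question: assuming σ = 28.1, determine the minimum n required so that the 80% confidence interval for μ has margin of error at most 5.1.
n ≥ 50

For margin E ≤ 5.1:
n ≥ (z* · σ / E)²
n ≥ (1.282 · 28.1 / 5.1)²
n ≥ 49.89

Minimum n = 50 (rounding up)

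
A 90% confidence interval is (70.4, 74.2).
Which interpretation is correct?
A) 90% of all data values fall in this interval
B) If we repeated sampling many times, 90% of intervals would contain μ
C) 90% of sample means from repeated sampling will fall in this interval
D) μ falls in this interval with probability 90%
B

A) Wrong — a CI is about the parameter μ, not individual data values.
B) Correct — this is the frequentist long-run coverage interpretation.
C) Wrong — coverage applies to intervals containing μ, not to future x̄ values.
D) Wrong — μ is fixed; the randomness lives in the interval, not in μ.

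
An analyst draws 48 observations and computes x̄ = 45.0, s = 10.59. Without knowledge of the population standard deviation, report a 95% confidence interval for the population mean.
(41.92, 48.08)

t-interval (σ unknown):
df = n - 1 = 47
t* = 2.012 for 95% confidence

Margin of error = t* · s/√n = 2.012 · 10.59/√48 = 3.08

CI: (41.92, 48.08)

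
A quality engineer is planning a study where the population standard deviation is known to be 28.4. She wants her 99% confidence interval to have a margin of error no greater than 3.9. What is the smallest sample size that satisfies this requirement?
n ≥ 352

For margin E ≤ 3.9:
n ≥ (z* · σ / E)²
n ≥ (2.576 · 28.4 / 3.9)²
n ≥ 351.88

Minimum n = 352 (rounding up)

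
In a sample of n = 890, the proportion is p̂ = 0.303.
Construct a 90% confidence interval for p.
(0.278, 0.328)

Proportion CI:
SE = √(p̂(1-p̂)/n) = √(0.303 · 0.697 / 890) = 0.01540

z* = 1.645
Margin = z* · SE = 1.645 · 0.01540 = 0.0253

CI: 0.303 ± 0.0253 = (0.278, 0.328)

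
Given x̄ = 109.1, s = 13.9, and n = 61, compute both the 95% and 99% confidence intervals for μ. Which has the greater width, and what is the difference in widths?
99% CI is wider by 2.35

df = 60
95% CI: t* = 2.000, (105.54, 112.66), width = 2 · t* · s/√n = 7.12
99% CI: t* = 2.660, (104.37, 113.83), width = 2 · t* · s/√n = 9.47

The 99% CI is wider by 9.47 - 7.12 = 2.35.
Higher confidence requires a wider interval.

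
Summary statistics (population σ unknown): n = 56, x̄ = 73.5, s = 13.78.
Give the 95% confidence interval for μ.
(69.81, 77.19)

t-interval (σ unknown):
df = n - 1 = 55
t* = 2.004 for 95% confidence

Margin of error = t* · s/√n = 2.004 · 13.78/√56 = 3.69

CI: (69.81, 77.19)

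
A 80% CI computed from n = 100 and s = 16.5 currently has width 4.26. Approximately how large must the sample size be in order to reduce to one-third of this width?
n ≈ 900

CI width ∝ 1/√n
To reduce width by factor 3, need √n to grow by 3 → need 3² = 9 times as many samples.

Current: n = 100, width = 4.26
New: n = 900, width ≈ 1.41

Width reduced by factor of 4.26/1.41 = 3.02.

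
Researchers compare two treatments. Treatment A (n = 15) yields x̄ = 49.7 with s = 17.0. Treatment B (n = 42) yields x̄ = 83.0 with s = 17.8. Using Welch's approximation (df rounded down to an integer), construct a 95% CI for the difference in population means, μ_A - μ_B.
(-43.97, -22.63)

Difference: x̄₁ - x̄₂ = -33.30
SE = √(s₁²/n₁ + s₂²/n₂) = √(17.0²/15 + 17.8²/42) = 5.1779
df = 25.76 → 25 (Welch–Satterthwaite, rounded down)
t* = 2.060

CI: -33.30 ± 2.060 · 5.1779 = -33.30 ± 10.67 = (-43.97, -22.63)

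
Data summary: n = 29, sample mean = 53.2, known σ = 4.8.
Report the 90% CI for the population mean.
(51.73, 54.67)

z-interval (σ known):
z* = 1.645 for 90% confidence

Margin of error = z* · σ/√n = 1.645 · 4.8/√29 = 1.47

CI: (53.2 - 1.47, 53.2 + 1.47) = (51.73, 54.67)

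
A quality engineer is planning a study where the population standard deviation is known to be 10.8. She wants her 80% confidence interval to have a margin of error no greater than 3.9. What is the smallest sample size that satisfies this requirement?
n ≥ 13

For margin E ≤ 3.9:
n ≥ (z* · σ / E)²
n ≥ (1.282 · 10.8 / 3.9)²
n ≥ 12.60

Minimum n = 13 (rounding up)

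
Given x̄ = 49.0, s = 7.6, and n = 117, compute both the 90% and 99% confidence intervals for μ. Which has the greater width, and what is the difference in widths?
99% CI is wider by 1.35

df = 116
90% CI: t* = 1.658, (47.84, 50.16), width = 2 · t* · s/√n = 2.33
99% CI: t* = 2.619, (47.16, 50.84), width = 2 · t* · s/√n = 3.68

The 99% CI is wider by 3.68 - 2.33 = 1.35.
Higher confidence requires a wider interval.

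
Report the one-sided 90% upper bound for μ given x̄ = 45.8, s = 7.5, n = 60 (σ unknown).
μ ≤ 47.05

Upper bound (one-sided):
t* = 1.296 (one-sided for 90%)
Upper bound = x̄ + t* · s/√n = 45.8 + 1.296 · 7.5/√60 = 47.05

We are 90% confident that μ ≤ 47.05.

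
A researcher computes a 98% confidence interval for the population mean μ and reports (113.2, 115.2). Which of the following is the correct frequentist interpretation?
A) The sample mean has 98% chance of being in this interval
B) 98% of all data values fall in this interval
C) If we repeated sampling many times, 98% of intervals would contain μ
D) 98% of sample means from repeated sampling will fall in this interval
C

A) Wrong — x̄ is observed and sits in the interval by construction.
B) Wrong — a CI is about the parameter μ, not individual data values.
C) Correct — this is the frequentist long-run coverage interpretation.
D) Wrong — coverage applies to intervals containing μ, not to future x̄ values.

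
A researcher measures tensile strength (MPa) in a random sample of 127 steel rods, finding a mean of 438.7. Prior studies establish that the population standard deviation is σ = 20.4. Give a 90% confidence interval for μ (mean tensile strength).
(435.72, 441.68)

z-interval (σ known):
z* = 1.645 for 90% confidence

Margin of error = z* · σ/√n = 1.645 · 20.4/√127 = 2.98

CI: (438.7 - 2.98, 438.7 + 2.98) = (435.72, 441.68)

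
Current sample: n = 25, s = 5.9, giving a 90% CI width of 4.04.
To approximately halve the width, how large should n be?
n ≈ 100

CI width ∝ 1/√n
To reduce width by factor 2, need √n to grow by 2 → need 2² = 4 times as many samples.

Current: n = 25, width = 4.04
New: n = 100, width ≈ 1.96

Width reduced by factor of 4.04/1.96 = 2.06.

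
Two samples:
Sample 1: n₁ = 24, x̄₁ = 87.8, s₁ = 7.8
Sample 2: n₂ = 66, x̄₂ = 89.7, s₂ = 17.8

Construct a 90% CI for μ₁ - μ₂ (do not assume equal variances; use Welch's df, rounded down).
(-6.40, 2.60)

Difference: x̄₁ - x̄₂ = -1.90
SE = √(s₁²/n₁ + s₂²/n₂) = √(7.8²/24 + 17.8²/66) = 2.7084
df = 84.88 → 84 (Welch–Satterthwaite, rounded down)
t* = 1.663

CI: -1.90 ± 1.663 · 2.7084 = -1.90 ± 4.50 = (-6.40, 2.60)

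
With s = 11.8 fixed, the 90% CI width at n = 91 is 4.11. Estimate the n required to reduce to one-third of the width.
n ≈ 819

CI width ∝ 1/√n
To reduce width by factor 3, need √n to grow by 3 → need 3² = 9 times as many samples.

Current: n = 91, width = 4.11
New: n = 819, width ≈ 1.36

Width reduced by factor of 4.11/1.36 = 3.02.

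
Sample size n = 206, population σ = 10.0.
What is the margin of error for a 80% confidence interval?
Margin of error = 0.89

Margin of error = z* · σ/√n
= 1.282 · 10.0/√206
= 1.282 · 10.0/14.3527
= 0.89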